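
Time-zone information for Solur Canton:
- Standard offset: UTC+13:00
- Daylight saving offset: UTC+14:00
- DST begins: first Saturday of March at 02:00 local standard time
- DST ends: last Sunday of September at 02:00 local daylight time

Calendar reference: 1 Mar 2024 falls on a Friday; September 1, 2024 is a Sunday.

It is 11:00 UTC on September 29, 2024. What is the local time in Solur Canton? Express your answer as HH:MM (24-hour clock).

00:00

1 March 2024 is a Friday, so the first Saturday is March 2.
1 September 2024 is a Sunday, so Sundays fall on 1, 8, 15, 22, 29; the last is September 29.
At the standard offset (UTC+13:00), 11:00 UTC + 13h = 00:00 Solur Canton standard time (rolling into the next day, 30 September 2024).
The standard-time date in Solur Canton, September 30, 2024, is outside the daylight-saving period (2 March – 29 September), so Solur Canton is on standard time, UTC+13:00.
11:00 UTC + 13h = 00:00 local (rolling into the next day, 30 September 2024).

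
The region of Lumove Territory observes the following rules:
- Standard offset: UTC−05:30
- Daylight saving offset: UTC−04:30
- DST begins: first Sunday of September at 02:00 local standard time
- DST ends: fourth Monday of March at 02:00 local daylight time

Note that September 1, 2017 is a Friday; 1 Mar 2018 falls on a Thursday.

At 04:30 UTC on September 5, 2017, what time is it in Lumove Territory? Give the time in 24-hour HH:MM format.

1 September 2017 is a Friday, so the first Sunday is September 3.
1 March 2018 is a Thursday, so the first Monday is March 5 and the fourth is March 26.
At the standard offset (UTC−05:30), 04:30 UTC − 5h30m = 23:00 Lumove Territory standard time (rolling into the previous day, 4 September 2017).
The standard-time date in Lumove Territory, September 4, 2017, lies within the daylight-saving period (3 September 2017 – 26 March 2018), so Lumove Territory is on daylight time, UTC−04:30.
04:30 UTC − 4h30m = 00:00 local.

00:00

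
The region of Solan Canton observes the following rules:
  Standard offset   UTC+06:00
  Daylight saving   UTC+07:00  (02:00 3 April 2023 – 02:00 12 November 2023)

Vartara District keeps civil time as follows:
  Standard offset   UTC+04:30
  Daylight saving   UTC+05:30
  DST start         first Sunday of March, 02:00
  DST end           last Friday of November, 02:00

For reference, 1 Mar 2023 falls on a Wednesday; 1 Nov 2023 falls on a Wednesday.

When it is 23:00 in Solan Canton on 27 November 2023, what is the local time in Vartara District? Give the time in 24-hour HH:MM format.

27 November 2023 is outside the daylight-saving period (3 April – 12 November), so Solan Canton is on standard time, UTC+06:00.
23:00 Solan Canton − 6h = 17:00 UTC.
1 March 2023 is a Wednesday, so the first Sunday is March 5.
1 November 2023 is a Wednesday, so Fridays fall on 3, 10, 17, 24; the last is November 24.
At the standard offset (UTC+04:30), 17:00 UTC + 4h30m = 21:30 Vartara District standard time.
Daylight saving runs 5 March – 24 November; the standard-time date in Vartara District, 27 November 2023, is outside that window, so Vartara District is on standard time at UTC+04:30.
17:00 UTC + 4h30m = 21:30 Vartara District.

21:30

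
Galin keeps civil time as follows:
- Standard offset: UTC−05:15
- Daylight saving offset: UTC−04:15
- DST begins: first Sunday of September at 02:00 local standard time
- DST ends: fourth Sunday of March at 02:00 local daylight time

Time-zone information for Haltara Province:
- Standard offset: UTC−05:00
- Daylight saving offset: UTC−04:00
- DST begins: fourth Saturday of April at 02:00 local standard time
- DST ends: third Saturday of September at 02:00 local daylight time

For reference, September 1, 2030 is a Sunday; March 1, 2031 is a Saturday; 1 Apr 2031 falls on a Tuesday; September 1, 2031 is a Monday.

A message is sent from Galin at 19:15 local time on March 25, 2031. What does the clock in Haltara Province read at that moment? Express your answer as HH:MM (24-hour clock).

19:30

1 September 2030 is a Sunday, so the first Sunday is September 1.
1 March 2031 is a Saturday, so the first Sunday is March 2 and the fourth is March 23.
Daylight saving runs 1 September 2030 – 23 March 2031; March 25, 2031 is outside that window, so Galin is on standard time at UTC−05:15.
19:15 Galin + 5h15m = 00:30 UTC (rolling into the next day, 26 March 2031).
1 April 2031 is a Tuesday, so the first Saturday is April 5 and the fourth is April 26.
1 September 2031 is a Monday, so the first Saturday is September 6 and the third is September 20.
At the standard offset (UTC−05:00), 00:30 UTC − 5h = 19:30 Haltara Province standard time (rolling into the previous day, 25 March 2031).
Daylight saving runs 26 April – 20 September; the standard-time date in Haltara Province, March 25, 2031, is outside that window, so Haltara Province is on standard time at UTC−05:00.
00:30 UTC − 5h = 19:30 Haltara Province (rolling into the previous day, 25 March 2031).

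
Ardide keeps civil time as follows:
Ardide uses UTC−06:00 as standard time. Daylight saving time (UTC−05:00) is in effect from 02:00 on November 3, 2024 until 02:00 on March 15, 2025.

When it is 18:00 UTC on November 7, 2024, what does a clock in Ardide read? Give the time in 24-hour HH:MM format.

13:00

At the standard offset (UTC−06:00), 18:00 UTC − 6h = 12:00 Ardide standard time.
The standard-time date in Ardide, November 7, 2024, lies within the daylight-saving period (3 November 2024 – 15 March 2025), so Ardide is on daylight time, UTC−05:00.
18:00 UTC − 5h = 13:00 local.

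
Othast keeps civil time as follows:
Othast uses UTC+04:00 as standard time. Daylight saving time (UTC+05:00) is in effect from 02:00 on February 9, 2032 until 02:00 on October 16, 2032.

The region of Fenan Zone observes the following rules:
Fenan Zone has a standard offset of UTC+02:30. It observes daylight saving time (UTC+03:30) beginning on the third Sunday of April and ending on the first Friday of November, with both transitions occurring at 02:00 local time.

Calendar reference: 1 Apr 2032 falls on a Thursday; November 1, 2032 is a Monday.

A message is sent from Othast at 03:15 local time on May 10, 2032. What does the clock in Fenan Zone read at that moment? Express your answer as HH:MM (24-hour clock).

May 10, 2032 lies within the daylight-saving period (9 February – 16 October), so Othast is on daylight time, UTC+05:00.
03:15 Othast − 5h = 22:15 UTC (rolling into the previous day, 9 May 2032).
1 April 2032 is a Thursday, so the first Sunday is April 4 and the third is April 18.
1 November 2032 is a Monday, so the first Friday is November 5.
At the standard offset (UTC+02:30), 22:15 UTC + 2h30m = 00:45 Fenan Zone standard time (rolling into the next day, 10 May 2032).
The standard-time date in Fenan Zone, May 10, 2032, falls between 18 April and 5 November, so daylight saving is in effect and Fenan Zone is at UTC+03:30.
22:15 UTC + 3h30m = 01:45 Fenan Zone (rolling into the next day, 10 May 2032).

01:45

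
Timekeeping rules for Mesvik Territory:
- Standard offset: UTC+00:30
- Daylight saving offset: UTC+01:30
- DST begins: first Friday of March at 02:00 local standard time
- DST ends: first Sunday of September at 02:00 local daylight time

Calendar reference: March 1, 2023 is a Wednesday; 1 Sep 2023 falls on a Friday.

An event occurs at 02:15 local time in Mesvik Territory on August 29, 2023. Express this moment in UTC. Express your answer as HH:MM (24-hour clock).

1 March 2023 is a Wednesday, so the first Friday is March 3.
1 September 2023 is a Friday, so the first Sunday is September 3.
August 29, 2023 lies within the daylight-saving period (3 March – 3 September), so Mesvik Territory is on daylight time, UTC+01:30.
02:15 local − 1h30m = 00:45 UTC.

00:45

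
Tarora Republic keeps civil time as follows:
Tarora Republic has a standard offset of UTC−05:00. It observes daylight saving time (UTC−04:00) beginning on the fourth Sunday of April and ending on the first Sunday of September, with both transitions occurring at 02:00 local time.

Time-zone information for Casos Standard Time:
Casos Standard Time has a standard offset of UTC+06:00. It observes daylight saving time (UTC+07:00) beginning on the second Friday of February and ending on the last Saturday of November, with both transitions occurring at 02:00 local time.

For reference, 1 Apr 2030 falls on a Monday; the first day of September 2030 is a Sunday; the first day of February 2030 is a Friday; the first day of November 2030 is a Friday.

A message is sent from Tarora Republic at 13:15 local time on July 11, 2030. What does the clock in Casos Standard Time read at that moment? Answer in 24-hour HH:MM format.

00:15

1 April 2030 is a Monday, so the first Sunday is April 7 and the fourth is April 28.
1 September 2030 is a Sunday, so the first Sunday is September 1.
Daylight saving runs 28 April – 1 September; July 11, 2030 is inside that window, so Tarora Republic is at UTC−04:00.
13:15 Tarora Republic + 4h = 17:15 UTC.
1 February 2030 is a Friday, so the first Friday is February 1 and the second is February 8.
1 November 2030 is a Friday, so Saturdays fall on 2, 9, 16, 23, 30; the last is November 30.
At the standard offset (UTC+06:00), 17:15 UTC + 6h = 23:15 Casos Standard Time standard time.
The standard-time date in Casos Standard Time, July 11, 2030, lies within the daylight-saving period (8 February – 30 November), so Casos Standard Time is on daylight time, UTC+07:00.
17:15 UTC + 7h = 00:15 Casos Standard Time (rolling into the next day, 12 July 2030).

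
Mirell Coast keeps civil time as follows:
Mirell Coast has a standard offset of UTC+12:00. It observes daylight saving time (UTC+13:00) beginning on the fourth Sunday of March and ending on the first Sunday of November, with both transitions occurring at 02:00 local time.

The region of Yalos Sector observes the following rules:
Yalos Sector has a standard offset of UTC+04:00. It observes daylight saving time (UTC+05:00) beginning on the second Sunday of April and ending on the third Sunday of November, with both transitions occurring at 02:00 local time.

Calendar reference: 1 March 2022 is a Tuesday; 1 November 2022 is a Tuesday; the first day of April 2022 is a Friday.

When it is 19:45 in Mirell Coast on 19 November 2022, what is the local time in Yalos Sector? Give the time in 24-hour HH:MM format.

1 March 2022 is a Tuesday, so the first Sunday is March 6 and the fourth is March 27.
1 November 2022 is a Tuesday, so the first Sunday is November 6.
19 November 2022 is outside the daylight-saving period (27 March – 6 November), so Mirell Coast is on standard time, UTC+12:00.
19:45 Mirell Coast − 12h = 07:45 UTC.
1 April 2022 is a Friday, so the first Sunday is April 3 and the second is April 10.
1 November 2022 is a Tuesday, so the first Sunday is November 6 and the third is November 20.
At the standard offset (UTC+04:00), 07:45 UTC + 4h = 11:45 Yalos Sector standard time.
Daylight saving runs 10 April – 20 November; the standard-time date in Yalos Sector, 19 November 2022, is inside that window, so Yalos Sector is at UTC+05:00.
07:45 UTC + 5h = 12:45 Yalos Sector.

12:45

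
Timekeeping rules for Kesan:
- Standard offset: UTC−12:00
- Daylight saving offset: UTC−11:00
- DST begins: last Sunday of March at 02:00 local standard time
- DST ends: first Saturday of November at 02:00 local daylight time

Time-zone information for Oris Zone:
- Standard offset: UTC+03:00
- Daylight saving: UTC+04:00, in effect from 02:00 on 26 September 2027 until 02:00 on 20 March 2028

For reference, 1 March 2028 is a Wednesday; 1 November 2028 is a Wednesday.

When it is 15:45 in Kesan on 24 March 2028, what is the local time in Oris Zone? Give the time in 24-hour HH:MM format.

06:45

1 March 2028 is a Wednesday, so Sundays fall on 5, 12, 19, 26; the last is March 26.
1 November 2028 is a Wednesday, so the first Saturday is November 4.
24 March 2028 does not fall between 26 March and 4 November, so daylight saving is not in effect and Kesan is at UTC−12:00.
15:45 Kesan + 12h = 03:45 UTC (rolling into the next day, 25 March 2028).
At the standard offset (UTC+03:00), 03:45 UTC + 3h = 06:45 Oris Zone standard time.
The standard-time date in Oris Zone, 25 March 2028, is outside the daylight-saving period (26 September 2027 – 20 March 2028), so Oris Zone is on standard time, UTC+03:00.
03:45 UTC + 3h = 06:45 Oris Zone.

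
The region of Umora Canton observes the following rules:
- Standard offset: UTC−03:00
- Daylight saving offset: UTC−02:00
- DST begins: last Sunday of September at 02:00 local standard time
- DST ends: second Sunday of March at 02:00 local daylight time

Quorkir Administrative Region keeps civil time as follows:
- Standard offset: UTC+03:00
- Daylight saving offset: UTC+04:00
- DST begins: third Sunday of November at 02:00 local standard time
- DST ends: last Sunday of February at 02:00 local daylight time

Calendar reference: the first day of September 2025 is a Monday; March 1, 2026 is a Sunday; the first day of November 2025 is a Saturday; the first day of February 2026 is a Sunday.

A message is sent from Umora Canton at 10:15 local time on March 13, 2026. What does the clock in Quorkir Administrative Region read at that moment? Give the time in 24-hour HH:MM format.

16:15

1 September 2025 is a Monday, so Sundays fall on 7, 14, 21, 28; the last is September 28.
1 March 2026 is a Sunday, so the first Sunday is March 1 and the second is March 8.
March 13, 2026 is outside the daylight-saving period (28 September 2025 – 8 March 2026), so Umora Canton is on standard time, UTC−03:00.
10:15 Umora Canton + 3h = 13:15 UTC.
1 November 2025 is a Saturday, so the first Sunday is November 2 and the third is November 16.
1 February 2026 is a Sunday, so Sundays fall on 1, 8, 15, 22; the last is February 22.
At the standard offset (UTC+03:00), 13:15 UTC + 3h = 16:15 Quorkir Administrative Region standard time.
The standard-time date in Quorkir Administrative Region, March 13, 2026, is outside the daylight-saving period (16 November 2025 – 22 February 2026), so Quorkir Administrative Region is on standard time, UTC+03:00.
13:15 UTC + 3h = 16:15 Quorkir Administrative Region.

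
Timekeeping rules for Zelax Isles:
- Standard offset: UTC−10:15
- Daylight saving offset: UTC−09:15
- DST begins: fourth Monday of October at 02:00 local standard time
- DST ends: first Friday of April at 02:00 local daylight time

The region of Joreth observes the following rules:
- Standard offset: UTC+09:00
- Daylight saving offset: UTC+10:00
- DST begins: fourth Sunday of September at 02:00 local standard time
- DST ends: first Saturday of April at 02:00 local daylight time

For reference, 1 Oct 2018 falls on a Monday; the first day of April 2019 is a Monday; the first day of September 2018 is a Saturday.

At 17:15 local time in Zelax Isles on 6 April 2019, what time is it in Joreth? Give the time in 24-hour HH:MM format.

12:30

1 October 2018 is a Monday, so the first Monday is October 1 and the fourth is October 22.
1 April 2019 is a Monday, so the first Friday is April 5.
6 April 2019 does not fall between 22 October 2018 and 5 April 2019, so daylight saving is not in effect and Zelax Isles is at UTC−10:15.
17:15 Zelax Isles + 10h15m = 03:30 UTC (rolling into the next day, 7 April 2019).
1 September 2018 is a Saturday, so the first Sunday is September 2 and the fourth is September 23.
1 April 2019 is a Monday, so the first Saturday is April 6.
At the standard offset (UTC+09:00), 03:30 UTC + 9h = 12:30 Joreth standard time.
The standard-time date in Joreth, 7 April 2019, is outside the daylight-saving period (23 September 2018 – 6 April 2019), so Joreth is on standard time, UTC+09:00.
03:30 UTC + 9h = 12:30 Joreth.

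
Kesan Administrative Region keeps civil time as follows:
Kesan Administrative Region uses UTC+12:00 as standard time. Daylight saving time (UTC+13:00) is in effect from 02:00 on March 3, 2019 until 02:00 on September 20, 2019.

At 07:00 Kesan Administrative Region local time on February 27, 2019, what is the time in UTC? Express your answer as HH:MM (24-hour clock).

February 27, 2019 is outside the daylight-saving period (3 March – 20 September), so Kesan Administrative Region is on standard time, UTC+12:00.
07:00 local − 12h = 19:00 UTC (rolling into the previous day, 26 February 2019).

19:00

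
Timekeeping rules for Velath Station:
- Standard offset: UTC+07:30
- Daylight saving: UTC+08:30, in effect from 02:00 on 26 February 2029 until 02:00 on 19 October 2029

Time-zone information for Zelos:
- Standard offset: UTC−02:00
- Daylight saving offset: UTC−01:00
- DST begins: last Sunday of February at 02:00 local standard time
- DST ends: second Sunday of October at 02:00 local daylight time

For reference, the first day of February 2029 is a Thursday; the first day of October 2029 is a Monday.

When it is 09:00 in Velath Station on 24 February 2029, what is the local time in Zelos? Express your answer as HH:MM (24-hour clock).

23:30

24 February 2029 is outside the daylight-saving period (26 February – 19 October), so Velath Station is on standard time, UTC+07:30.
09:00 Velath Station − 7h30m = 01:30 UTC.
1 February 2029 is a Thursday, so Sundays fall on 4, 11, 18, 25; the last is February 25.
1 October 2029 is a Monday, so the first Sunday is October 7 and the second is October 14.
At the standard offset (UTC−02:00), 01:30 UTC − 2h = 23:30 Zelos standard time (rolling into the previous day, 23 February 2029).
Daylight saving runs 25 February – 14 October; the standard-time date in Zelos, 23 February 2029, is outside that window, so Zelos is on standard time at UTC−02:00.
01:30 UTC − 2h = 23:30 Zelos (rolling into the previous day, 23 February 2029).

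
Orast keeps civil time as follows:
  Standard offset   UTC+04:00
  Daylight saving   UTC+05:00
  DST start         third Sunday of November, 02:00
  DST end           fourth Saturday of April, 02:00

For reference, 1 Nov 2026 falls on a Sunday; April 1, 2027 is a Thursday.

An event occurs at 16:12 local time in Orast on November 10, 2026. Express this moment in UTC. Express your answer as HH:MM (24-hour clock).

1 November 2026 is a Sunday, so the first Sunday is November 1 and the third is November 15.
1 April 2027 is a Thursday, so the first Saturday is April 3 and the fourth is April 24.
November 10, 2026 does not fall between 15 November 2026 and 24 April 2027, so daylight saving is not in effect and Orast is at UTC+04:00.
16:12 local − 4h = 12:12 UTC.

12:12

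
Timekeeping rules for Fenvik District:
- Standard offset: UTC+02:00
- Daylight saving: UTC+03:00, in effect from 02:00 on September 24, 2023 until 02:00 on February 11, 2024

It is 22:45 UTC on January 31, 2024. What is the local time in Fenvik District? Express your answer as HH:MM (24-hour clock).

At the standard offset (UTC+02:00), 22:45 UTC + 2h = 00:45 Fenvik District standard time (rolling into the next day, 1 February 2024).
The standard-time date in Fenvik District, February 1, 2024, lies within the daylight-saving period (24 September 2023 – 11 February 2024), so Fenvik District is on daylight time, UTC+03:00.
22:45 UTC + 3h = 01:45 local (rolling into the next day, 1 February 2024).

01:45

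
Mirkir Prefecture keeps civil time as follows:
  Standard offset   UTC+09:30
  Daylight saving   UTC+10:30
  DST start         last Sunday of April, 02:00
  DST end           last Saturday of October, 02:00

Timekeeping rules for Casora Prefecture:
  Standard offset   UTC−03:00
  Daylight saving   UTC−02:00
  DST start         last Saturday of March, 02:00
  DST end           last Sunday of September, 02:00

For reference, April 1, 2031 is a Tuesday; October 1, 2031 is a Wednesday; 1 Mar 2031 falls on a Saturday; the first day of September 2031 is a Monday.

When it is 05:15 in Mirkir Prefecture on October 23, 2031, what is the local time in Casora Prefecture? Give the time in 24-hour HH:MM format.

1 April 2031 is a Tuesday, so Sundays fall on 6, 13, 20, 27; the last is April 27.
1 October 2031 is a Wednesday, so Saturdays fall on 4, 11, 18, 25; the last is October 25.
October 23, 2031 falls between 27 April and 25 October, so daylight saving is in effect and Mirkir Prefecture is at UTC+10:30.
05:15 Mirkir Prefecture − 10h30m = 18:45 UTC (rolling into the previous day, 22 October 2031).
1 March 2031 is a Saturday, so Saturdays fall on 1, 8, 15, 22, 29; the last is March 29.
1 September 2031 is a Monday, so Sundays fall on 7, 14, 21, 28; the last is September 28.
At the standard offset (UTC−03:00), 18:45 UTC − 3h = 15:45 Casora Prefecture standard time.
Daylight saving runs 29 March – 28 September; the standard-time date in Casora Prefecture, October 22, 2031, is outside that window, so Casora Prefecture is on standard time at UTC−03:00.
18:45 UTC − 3h = 15:45 Casora Prefecture.

15:45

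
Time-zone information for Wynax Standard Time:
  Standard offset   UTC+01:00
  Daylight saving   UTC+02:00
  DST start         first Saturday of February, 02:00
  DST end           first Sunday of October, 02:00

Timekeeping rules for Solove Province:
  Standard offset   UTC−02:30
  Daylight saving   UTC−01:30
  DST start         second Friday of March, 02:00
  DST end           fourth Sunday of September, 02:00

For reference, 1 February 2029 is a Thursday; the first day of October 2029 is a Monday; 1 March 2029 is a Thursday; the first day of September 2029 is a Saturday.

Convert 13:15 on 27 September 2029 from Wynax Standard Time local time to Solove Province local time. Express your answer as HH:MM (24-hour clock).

08:45

1 February 2029 is a Thursday, so the first Saturday is February 3.
1 October 2029 is a Monday, so the first Sunday is October 7.
27 September 2029 falls between 3 February and 7 October, so daylight saving is in effect and Wynax Standard Time is at UTC+02:00.
13:15 Wynax Standard Time − 2h = 11:15 UTC.
1 March 2029 is a Thursday, so the first Friday is March 2 and the second is March 9.
1 September 2029 is a Saturday, so the first Sunday is September 2 and the fourth is September 23.
At the standard offset (UTC−02:30), 11:15 UTC − 2h30m = 08:45 Solove Province standard time.
The standard-time date in Solove Province, 27 September 2029, does not fall between 9 March and 23 September, so daylight saving is not in effect and Solove Province is at UTC−02:30.
11:15 UTC − 2h30m = 08:45 Solove Province.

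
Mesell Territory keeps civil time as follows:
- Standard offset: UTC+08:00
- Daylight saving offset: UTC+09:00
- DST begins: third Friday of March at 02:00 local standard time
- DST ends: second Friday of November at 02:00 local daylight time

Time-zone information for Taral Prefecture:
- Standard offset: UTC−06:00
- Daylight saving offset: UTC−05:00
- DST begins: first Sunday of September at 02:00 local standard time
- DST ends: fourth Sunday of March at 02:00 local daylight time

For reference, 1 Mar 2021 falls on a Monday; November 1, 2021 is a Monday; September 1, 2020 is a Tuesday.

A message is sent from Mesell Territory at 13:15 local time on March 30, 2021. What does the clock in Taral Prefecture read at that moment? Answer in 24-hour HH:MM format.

22:15

1 March 2021 is a Monday, so the first Friday is March 5 and the third is March 19.
1 November 2021 is a Monday, so the first Friday is November 5 and the second is November 12.
March 30, 2021 falls between 19 March and 12 November, so daylight saving is in effect and Mesell Territory is at UTC+09:00.
13:15 Mesell Territory − 9h = 04:15 UTC.
1 September 2020 is a Tuesday, so the first Sunday is September 6.
1 March 2021 is a Monday, so the first Sunday is March 7 and the fourth is March 28.
At the standard offset (UTC−06:00), 04:15 UTC − 6h = 22:15 Taral Prefecture standard time (rolling into the previous day, 29 March 2021).
Daylight saving runs 6 September 2020 – 28 March 2021; the standard-time date in Taral Prefecture, March 29, 2021, is outside that window, so Taral Prefecture is on standard time at UTC−06:00.
04:15 UTC − 6h = 22:15 Taral Prefecture (rolling into the previous day, 29 March 2021).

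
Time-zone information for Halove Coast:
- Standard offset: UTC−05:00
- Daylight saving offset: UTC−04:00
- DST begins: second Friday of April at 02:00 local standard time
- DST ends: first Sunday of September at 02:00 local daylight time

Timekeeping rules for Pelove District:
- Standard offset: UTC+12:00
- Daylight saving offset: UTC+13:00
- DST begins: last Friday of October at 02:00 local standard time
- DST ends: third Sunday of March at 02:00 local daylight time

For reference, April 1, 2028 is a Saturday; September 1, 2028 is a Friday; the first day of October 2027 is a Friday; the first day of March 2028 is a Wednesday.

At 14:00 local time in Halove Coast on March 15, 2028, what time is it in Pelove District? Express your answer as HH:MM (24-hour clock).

1 April 2028 is a Saturday, so the first Friday is April 7 and the second is April 14.
1 September 2028 is a Friday, so the first Sunday is September 3.
March 15, 2028 does not fall between 14 April and 3 September, so daylight saving is not in effect and Halove Coast is at UTC−05:00.
14:00 Halove Coast + 5h = 19:00 UTC.
1 October 2027 is a Friday, so Fridays fall on 1, 8, 15, 22, 29; the last is October 29.
1 March 2028 is a Wednesday, so the first Sunday is March 5 and the third is March 19.
At the standard offset (UTC+12:00), 19:00 UTC + 12h = 07:00 Pelove District standard time (rolling into the next day, 16 March 2028).
Daylight saving runs 29 October 2027 – 19 March 2028; the standard-time date in Pelove District, March 16, 2028, is inside that window, so Pelove District is at UTC+13:00.
19:00 UTC + 13h = 08:00 Pelove District (rolling into the next day, 16 March 2028).

08:00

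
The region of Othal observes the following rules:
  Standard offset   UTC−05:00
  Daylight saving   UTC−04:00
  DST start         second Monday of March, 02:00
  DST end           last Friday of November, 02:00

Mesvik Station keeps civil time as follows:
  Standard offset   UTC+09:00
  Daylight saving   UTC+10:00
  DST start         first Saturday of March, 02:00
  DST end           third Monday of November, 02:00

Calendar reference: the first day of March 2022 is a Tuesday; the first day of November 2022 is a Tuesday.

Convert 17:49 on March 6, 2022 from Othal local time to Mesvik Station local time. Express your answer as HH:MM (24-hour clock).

08:49

1 March 2022 is a Tuesday, so the first Monday is March 7 and the second is March 14.
1 November 2022 is a Tuesday, so Fridays fall on 4, 11, 18, 25; the last is November 25.
March 6, 2022 is outside the daylight-saving period (14 March – 25 November), so Othal is on standard time, UTC−05:00.
17:49 Othal + 5h = 22:49 UTC.
1 March 2022 is a Tuesday, so the first Saturday is March 5.
1 November 2022 is a Tuesday, so the first Monday is November 7 and the third is November 21.
At the standard offset (UTC+09:00), 22:49 UTC + 9h = 07:49 Mesvik Station standard time (rolling into the next day, 7 March 2022).
Daylight saving runs 5 March – 21 November; the standard-time date in Mesvik Station, March 7, 2022, is inside that window, so Mesvik Station is at UTC+10:00.
22:49 UTC + 10h = 08:49 Mesvik Station (rolling into the next day, 7 March 2022).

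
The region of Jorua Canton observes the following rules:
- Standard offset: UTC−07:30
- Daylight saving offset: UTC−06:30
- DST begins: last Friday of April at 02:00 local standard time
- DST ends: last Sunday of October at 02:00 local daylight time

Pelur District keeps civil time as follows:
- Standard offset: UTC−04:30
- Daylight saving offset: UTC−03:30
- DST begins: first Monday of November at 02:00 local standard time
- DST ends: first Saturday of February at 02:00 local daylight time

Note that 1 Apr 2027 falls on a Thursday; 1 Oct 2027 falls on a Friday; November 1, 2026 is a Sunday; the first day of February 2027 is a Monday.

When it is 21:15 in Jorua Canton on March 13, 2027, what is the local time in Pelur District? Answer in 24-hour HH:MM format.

00:15

1 April 2027 is a Thursday, so Fridays fall on 2, 9, 16, 23, 30; the last is April 30.
1 October 2027 is a Friday, so Sundays fall on 3, 10, 17, 24, 31; the last is October 31.
March 13, 2027 does not fall between 30 April and 31 October, so daylight saving is not in effect and Jorua Canton is at UTC−07:30.
21:15 Jorua Canton + 7h30m = 04:45 UTC (rolling into the next day, 14 March 2027).
1 November 2026 is a Sunday, so the first Monday is November 2.
1 February 2027 is a Monday, so the first Saturday is February 6.
At the standard offset (UTC−04:30), 04:45 UTC − 4h30m = 00:15 Pelur District standard time.
Daylight saving runs 2 November 2026 – 6 February 2027; the standard-time date in Pelur District, March 14, 2027, is outside that window, so Pelur District is on standard time at UTC−04:30.
04:45 UTC − 4h30m = 00:15 Pelur District.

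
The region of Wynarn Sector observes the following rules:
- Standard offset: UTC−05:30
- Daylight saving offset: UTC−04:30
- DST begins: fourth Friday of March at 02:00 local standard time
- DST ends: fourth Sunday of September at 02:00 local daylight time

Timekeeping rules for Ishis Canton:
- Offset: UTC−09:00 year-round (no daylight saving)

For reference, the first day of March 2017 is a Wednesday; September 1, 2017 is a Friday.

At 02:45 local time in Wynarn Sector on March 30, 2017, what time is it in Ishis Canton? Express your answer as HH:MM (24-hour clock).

1 March 2017 is a Wednesday, so the first Friday is March 3 and the fourth is March 24.
1 September 2017 is a Friday, so the first Sunday is September 3 and the fourth is September 24.
Daylight saving runs 24 March – 24 September; March 30, 2017 is inside that window, so Wynarn Sector is at UTC−04:30.
02:45 Wynarn Sector + 4h30m = 07:15 UTC.
Ishis Canton has no daylight saving, so its offset is UTC−09:00 year-round.
07:15 UTC − 9h = 22:15 Ishis Canton (rolling into the previous day, 29 March 2017).

22:15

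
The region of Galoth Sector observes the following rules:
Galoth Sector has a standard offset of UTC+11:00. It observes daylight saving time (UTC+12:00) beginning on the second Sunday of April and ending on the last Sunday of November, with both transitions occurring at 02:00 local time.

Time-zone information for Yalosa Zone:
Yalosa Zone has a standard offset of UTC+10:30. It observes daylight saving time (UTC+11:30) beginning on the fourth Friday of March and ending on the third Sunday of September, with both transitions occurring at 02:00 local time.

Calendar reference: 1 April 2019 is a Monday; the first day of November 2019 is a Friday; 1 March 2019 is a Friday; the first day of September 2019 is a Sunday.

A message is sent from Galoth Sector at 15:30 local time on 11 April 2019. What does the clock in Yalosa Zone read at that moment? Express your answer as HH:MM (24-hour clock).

1 April 2019 is a Monday, so the first Sunday is April 7 and the second is April 14.
1 November 2019 is a Friday, so Sundays fall on 3, 10, 17, 24; the last is November 24.
11 April 2019 does not fall between 14 April and 24 November, so daylight saving is not in effect and Galoth Sector is at UTC+11:00.
15:30 Galoth Sector − 11h = 04:30 UTC.
1 March 2019 is a Friday, so the first Friday is March 1 and the fourth is March 22.
1 September 2019 is a Sunday, so the first Sunday is September 1 and the third is September 15.
At the standard offset (UTC+10:30), 04:30 UTC + 10h30m = 15:00 Yalosa Zone standard time.
The standard-time date in Yalosa Zone, 11 April 2019, lies within the daylight-saving period (22 March – 15 September), so Yalosa Zone is on daylight time, UTC+11:30.
04:30 UTC + 11h30m = 16:00 Yalosa Zone.

16:00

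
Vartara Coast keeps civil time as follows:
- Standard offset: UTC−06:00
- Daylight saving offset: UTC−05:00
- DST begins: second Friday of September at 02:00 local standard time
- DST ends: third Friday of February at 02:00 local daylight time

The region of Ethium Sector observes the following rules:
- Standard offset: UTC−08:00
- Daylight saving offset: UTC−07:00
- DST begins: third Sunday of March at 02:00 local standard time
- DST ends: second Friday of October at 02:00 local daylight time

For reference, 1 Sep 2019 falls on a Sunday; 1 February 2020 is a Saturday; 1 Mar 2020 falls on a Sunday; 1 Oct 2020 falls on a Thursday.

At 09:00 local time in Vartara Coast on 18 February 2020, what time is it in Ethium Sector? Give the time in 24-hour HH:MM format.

1 September 2019 is a Sunday, so the first Friday is September 6 and the second is September 13.
1 February 2020 is a Saturday, so the first Friday is February 7 and the third is February 21.
18 February 2020 lies within the daylight-saving period (13 September 2019 – 21 February 2020), so Vartara Coast is on daylight time, UTC−05:00.
09:00 Vartara Coast + 5h = 14:00 UTC.
1 March 2020 is a Sunday, so the first Sunday is March 1 and the third is March 15.
1 October 2020 is a Thursday, so the first Friday is October 2 and the second is October 9.
At the standard offset (UTC−08:00), 14:00 UTC − 8h = 06:00 Ethium Sector standard time.
The standard-time date in Ethium Sector, 18 February 2020, is outside the daylight-saving period (15 March – 9 October), so Ethium Sector is on standard time, UTC−08:00.
14:00 UTC − 8h = 06:00 Ethium Sector.

06:00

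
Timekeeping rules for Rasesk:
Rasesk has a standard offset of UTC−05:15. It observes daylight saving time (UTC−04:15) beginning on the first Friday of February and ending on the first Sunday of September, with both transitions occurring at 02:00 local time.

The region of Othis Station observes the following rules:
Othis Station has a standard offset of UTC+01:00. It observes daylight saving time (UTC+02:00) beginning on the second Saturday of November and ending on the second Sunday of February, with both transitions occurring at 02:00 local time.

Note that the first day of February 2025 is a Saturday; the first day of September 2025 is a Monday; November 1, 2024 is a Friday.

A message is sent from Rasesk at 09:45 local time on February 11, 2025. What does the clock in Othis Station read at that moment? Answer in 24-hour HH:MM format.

1 February 2025 is a Saturday, so the first Friday is February 7.
1 September 2025 is a Monday, so the first Sunday is September 7.
Daylight saving runs 7 February – 7 September; February 11, 2025 is inside that window, so Rasesk is at UTC−04:15.
09:45 Rasesk + 4h15m = 14:00 UTC.
1 November 2024 is a Friday, so the first Saturday is November 2 and the second is November 9.
1 February 2025 is a Saturday, so the first Sunday is February 2 and the second is February 9.
At the standard offset (UTC+01:00), 14:00 UTC + 1h = 15:00 Othis Station standard time.
Daylight saving runs 9 November 2024 – 9 February 2025; the standard-time date in Othis Station, February 11, 2025, is outside that window, so Othis Station is on standard time at UTC+01:00.
14:00 UTC + 1h = 15:00 Othis Station.

15:00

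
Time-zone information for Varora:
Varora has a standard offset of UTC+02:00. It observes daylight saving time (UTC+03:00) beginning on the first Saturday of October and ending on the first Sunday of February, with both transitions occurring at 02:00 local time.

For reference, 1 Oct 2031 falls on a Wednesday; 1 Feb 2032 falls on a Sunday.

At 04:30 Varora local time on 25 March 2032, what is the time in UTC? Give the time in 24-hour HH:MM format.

1 October 2031 is a Wednesday, so the first Saturday is October 4.
1 February 2032 is a Sunday, so the first Sunday is February 1.
25 March 2032 is outside the daylight-saving period (4 October 2031 – 1 February 2032), so Varora is on standard time, UTC+02:00.
04:30 local − 2h = 02:30 UTC.

02:30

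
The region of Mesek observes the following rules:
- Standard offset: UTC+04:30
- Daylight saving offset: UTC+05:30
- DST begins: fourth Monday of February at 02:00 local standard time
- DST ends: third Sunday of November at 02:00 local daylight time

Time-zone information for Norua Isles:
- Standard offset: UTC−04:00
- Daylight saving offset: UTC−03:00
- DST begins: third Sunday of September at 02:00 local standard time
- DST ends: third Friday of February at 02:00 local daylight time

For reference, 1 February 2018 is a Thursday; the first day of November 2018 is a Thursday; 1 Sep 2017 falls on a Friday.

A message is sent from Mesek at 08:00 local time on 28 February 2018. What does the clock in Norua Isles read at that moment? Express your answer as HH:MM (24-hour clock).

1 February 2018 is a Thursday, so the first Monday is February 5 and the fourth is February 26.
1 November 2018 is a Thursday, so the first Sunday is November 4 and the third is November 18.
Daylight saving runs 26 February – 18 November; 28 February 2018 is inside that window, so Mesek is at UTC+05:30.
08:00 Mesek − 5h30m = 02:30 UTC.
1 September 2017 is a Friday, so the first Sunday is September 3 and the third is September 17.
1 February 2018 is a Thursday, so the first Friday is February 2 and the third is February 16.
At the standard offset (UTC−04:00), 02:30 UTC − 4h = 22:30 Norua Isles standard time (rolling into the previous day, 27 February 2018).
Daylight saving runs 17 September 2017 – 16 February 2018; the standard-time date in Norua Isles, 27 February 2018, is outside that window, so Norua Isles is on standard time at UTC−04:00.
02:30 UTC − 4h = 22:30 Norua Isles (rolling into the previous day, 27 February 2018).

22:30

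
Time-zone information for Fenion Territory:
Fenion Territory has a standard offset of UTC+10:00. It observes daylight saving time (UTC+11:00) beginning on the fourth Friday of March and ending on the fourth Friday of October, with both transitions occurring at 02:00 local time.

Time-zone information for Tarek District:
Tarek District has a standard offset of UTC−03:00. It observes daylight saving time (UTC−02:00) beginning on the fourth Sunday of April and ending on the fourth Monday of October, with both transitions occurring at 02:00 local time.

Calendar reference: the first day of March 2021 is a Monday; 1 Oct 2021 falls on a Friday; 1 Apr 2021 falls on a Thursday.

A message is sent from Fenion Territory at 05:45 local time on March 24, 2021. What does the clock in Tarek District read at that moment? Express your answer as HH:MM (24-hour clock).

16:45

1 March 2021 is a Monday, so the first Friday is March 5 and the fourth is March 26.
1 October 2021 is a Friday, so the first Friday is October 1 and the fourth is October 22.
Daylight saving runs 26 March – 22 October; March 24, 2021 is outside that window, so Fenion Territory is on standard time at UTC+10:00.
05:45 Fenion Territory − 10h = 19:45 UTC (rolling into the previous day, 23 March 2021).
1 April 2021 is a Thursday, so the first Sunday is April 4 and the fourth is April 25.
1 October 2021 is a Friday, so the first Monday is October 4 and the fourth is October 25.
At the standard offset (UTC−03:00), 19:45 UTC − 3h = 16:45 Tarek District standard time.
Daylight saving runs 25 April – 25 October; the standard-time date in Tarek District, March 23, 2021, is outside that window, so Tarek District is on standard time at UTC−03:00.
19:45 UTC − 3h = 16:45 Tarek District.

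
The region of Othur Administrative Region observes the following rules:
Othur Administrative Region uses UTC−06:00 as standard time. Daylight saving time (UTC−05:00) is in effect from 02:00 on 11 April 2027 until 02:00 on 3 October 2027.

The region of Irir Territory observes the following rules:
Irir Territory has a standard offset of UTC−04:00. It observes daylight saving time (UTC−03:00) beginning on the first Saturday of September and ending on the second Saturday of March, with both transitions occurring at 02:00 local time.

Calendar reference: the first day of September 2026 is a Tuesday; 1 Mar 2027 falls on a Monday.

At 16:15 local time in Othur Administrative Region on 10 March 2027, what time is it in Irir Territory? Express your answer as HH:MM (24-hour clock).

10 March 2027 does not fall between 11 April and 3 October, so daylight saving is not in effect and Othur Administrative Region is at UTC−06:00.
16:15 Othur Administrative Region + 6h = 22:15 UTC.
1 September 2026 is a Tuesday, so the first Saturday is September 5.
1 March 2027 is a Monday, so the first Saturday is March 6 and the second is March 13.
At the standard offset (UTC−04:00), 22:15 UTC − 4h = 18:15 Irir Territory standard time.
The standard-time date in Irir Territory, 10 March 2027, falls between 5 September 2026 and 13 March 2027, so daylight saving is in effect and Irir Territory is at UTC−03:00.
22:15 UTC − 3h = 19:15 Irir Territory.

19:15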